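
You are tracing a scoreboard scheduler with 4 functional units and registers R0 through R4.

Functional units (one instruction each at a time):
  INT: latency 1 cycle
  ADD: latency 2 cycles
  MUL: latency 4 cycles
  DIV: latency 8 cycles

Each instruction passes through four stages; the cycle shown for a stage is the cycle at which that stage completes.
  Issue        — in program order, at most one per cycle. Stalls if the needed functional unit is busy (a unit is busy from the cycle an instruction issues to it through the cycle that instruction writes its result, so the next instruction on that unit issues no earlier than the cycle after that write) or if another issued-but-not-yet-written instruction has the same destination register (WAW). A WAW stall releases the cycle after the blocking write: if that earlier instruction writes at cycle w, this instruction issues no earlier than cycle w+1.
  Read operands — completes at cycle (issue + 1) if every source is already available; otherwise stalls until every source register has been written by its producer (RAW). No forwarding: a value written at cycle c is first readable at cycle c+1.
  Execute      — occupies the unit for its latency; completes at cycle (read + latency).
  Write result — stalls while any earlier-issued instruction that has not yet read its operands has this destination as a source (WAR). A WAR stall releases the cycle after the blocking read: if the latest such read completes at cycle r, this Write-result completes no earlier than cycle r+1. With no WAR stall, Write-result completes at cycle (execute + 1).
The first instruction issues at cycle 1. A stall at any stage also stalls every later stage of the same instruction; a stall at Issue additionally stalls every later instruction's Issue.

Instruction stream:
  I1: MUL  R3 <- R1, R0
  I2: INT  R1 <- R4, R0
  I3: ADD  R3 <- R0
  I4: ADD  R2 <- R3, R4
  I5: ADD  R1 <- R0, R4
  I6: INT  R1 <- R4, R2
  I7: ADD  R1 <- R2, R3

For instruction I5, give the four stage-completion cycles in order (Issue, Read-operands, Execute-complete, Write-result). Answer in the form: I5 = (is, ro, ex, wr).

1) issue 1, read 2, done 6, write 7
2) issue 2, read 3, done 4, write 5
3) issue 8, read 9, done 11, write 12  <WAW R3: wait I1 write@7>
4) issue 13, read 14, done 16, write 17  <struct: ADD busy until I3 writes@12>
5) issue 18, read 19, done 21, write 22  <struct: ADD busy until I4 writes@17>
6) issue 23, read 24, done 25, write 26  <WAW R1: wait I5 write@22>
7) issue 27, read 28, done 30, write 31  <WAW R1: wait I6 write@26>

I5 = (18, 19, 21, 22)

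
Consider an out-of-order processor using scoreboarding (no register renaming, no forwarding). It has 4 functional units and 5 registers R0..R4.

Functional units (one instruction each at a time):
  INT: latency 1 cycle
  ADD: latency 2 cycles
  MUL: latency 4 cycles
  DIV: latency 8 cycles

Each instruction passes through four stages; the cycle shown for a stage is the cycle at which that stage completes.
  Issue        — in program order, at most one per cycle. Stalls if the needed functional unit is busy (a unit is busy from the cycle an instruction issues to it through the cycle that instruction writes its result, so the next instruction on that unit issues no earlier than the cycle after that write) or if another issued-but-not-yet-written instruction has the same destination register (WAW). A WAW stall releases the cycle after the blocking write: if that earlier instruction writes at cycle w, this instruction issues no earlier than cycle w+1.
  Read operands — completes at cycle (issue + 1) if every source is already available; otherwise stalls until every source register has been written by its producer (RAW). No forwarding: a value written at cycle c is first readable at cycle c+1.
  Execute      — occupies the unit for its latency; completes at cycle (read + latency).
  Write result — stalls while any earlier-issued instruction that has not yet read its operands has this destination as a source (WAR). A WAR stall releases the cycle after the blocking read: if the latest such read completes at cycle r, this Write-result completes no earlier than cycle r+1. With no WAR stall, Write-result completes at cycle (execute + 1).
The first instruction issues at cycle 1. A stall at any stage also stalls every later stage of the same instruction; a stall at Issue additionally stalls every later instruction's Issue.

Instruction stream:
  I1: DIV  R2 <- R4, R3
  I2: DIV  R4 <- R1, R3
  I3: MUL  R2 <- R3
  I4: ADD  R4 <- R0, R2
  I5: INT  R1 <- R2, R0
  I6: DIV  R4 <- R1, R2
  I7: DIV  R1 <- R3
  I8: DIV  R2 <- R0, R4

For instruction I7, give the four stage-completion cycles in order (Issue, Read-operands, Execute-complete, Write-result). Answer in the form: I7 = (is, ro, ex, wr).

[I1] 1/2/10/11
[I2] 12/13/21/22  (struct: DIV busy until I1 writes@11)
[I3] 13/14/18/19
[I4] 23/24/26/27  (WAW R4: wait I2 write@22)
[I5] 24/25/26/27
[I6] 28/29/37/38  (WAW R4: wait I4 write@27)
[I7] 39/40/48/49  (struct: DIV busy until I6 writes@38)
[I8] 50/51/59/60  (struct: DIV busy until I7 writes@49)

I7 = (39, 40, 48, 49)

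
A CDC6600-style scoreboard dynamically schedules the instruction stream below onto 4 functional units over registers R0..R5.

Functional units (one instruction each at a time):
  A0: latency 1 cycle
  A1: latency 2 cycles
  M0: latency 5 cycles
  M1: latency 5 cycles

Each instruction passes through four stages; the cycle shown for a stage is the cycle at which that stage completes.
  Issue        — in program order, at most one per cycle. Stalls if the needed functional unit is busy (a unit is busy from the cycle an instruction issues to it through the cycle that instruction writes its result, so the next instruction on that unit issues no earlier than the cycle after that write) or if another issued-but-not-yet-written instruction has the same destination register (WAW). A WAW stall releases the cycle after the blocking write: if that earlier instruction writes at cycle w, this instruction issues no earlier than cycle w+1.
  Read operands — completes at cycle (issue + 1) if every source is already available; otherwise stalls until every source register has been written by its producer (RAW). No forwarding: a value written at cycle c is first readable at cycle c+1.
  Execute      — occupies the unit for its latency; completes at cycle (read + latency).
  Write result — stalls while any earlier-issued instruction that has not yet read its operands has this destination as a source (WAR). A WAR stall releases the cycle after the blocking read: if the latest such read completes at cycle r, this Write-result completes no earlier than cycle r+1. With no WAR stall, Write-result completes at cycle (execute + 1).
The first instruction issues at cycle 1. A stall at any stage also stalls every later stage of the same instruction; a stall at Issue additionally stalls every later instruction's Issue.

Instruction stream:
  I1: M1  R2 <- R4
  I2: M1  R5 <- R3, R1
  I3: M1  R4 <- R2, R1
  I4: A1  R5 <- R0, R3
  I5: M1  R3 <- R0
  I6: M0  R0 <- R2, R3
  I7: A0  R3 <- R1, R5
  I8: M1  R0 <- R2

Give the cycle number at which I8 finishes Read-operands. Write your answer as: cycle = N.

cycle = 41

t=1  I1 dispatched to M1
t=2  I1 operands ready
t=7  I1 complete
t=8  R2←I1
t=9  I2 dispatched to M1
t=10  I2 operands ready
t=15  I2 complete
t=16  R5←I2
t=17  I3 dispatched to M1
t=18  I3 operands ready; I4 dispatched to A1
t=19  I4 operands ready
t=21  I4 complete
t=22  R5←I4
t=23  I3 complete
t=24  R4←I3
t=25  I5 dispatched to M1
t=26  I5 operands ready; I6 dispatched to M0
t=31  I5 complete
t=32  R3←I5
t=33  I6 operands ready; I7 dispatched to A0
t=34  I7 operands ready
t=35  I7 complete
t=36  R3←I7
t=38  I6 complete
t=39  R0←I6
t=40  I8 dispatched to M1
t=41  I8 operands ready
t=46  I8 complete
t=47  R0←I8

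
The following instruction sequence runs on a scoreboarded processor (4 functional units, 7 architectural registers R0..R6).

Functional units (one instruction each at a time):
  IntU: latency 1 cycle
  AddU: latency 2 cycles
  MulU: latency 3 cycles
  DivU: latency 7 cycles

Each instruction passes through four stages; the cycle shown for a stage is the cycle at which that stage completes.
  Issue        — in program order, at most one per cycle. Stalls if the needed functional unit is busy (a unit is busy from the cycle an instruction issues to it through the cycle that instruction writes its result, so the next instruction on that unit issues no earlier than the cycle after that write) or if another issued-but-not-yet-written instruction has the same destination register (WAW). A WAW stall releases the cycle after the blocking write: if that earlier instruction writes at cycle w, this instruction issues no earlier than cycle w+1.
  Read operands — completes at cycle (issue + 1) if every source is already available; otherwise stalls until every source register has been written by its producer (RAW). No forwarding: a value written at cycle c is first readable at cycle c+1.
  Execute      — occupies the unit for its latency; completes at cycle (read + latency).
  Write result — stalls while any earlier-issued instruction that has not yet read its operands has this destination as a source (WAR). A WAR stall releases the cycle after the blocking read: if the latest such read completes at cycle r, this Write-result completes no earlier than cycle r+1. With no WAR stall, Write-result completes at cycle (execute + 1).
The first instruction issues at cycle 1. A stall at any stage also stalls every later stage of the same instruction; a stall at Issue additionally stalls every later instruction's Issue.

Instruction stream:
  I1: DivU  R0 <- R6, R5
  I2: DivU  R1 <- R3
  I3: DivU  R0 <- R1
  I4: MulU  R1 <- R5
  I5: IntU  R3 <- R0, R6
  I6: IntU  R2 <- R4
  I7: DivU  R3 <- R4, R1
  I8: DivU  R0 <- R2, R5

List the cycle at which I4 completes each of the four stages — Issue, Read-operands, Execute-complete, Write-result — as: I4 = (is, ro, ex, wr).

I4 = (22, 23, 26, 27)

  I1 | 1 | 2 | 9 | 10
  I2 | 11 | 12 | 19 | 20   struct: DivU busy until I1 writes@10
  I3 | 21 | 22 | 29 | 30   struct: DivU busy until I2 writes@20
  I4 | 22 | 23 | 26 | 27
  I5 | 23 | 31 | 32 | 33   RAW R0: wait I3 write@30
  I6 | 34 | 35 | 36 | 37   struct: IntU busy until I5 writes@33
  I7 | 35 | 36 | 43 | 44
  I8 | 45 | 46 | 53 | 54   struct: DivU busy until I7 writes@44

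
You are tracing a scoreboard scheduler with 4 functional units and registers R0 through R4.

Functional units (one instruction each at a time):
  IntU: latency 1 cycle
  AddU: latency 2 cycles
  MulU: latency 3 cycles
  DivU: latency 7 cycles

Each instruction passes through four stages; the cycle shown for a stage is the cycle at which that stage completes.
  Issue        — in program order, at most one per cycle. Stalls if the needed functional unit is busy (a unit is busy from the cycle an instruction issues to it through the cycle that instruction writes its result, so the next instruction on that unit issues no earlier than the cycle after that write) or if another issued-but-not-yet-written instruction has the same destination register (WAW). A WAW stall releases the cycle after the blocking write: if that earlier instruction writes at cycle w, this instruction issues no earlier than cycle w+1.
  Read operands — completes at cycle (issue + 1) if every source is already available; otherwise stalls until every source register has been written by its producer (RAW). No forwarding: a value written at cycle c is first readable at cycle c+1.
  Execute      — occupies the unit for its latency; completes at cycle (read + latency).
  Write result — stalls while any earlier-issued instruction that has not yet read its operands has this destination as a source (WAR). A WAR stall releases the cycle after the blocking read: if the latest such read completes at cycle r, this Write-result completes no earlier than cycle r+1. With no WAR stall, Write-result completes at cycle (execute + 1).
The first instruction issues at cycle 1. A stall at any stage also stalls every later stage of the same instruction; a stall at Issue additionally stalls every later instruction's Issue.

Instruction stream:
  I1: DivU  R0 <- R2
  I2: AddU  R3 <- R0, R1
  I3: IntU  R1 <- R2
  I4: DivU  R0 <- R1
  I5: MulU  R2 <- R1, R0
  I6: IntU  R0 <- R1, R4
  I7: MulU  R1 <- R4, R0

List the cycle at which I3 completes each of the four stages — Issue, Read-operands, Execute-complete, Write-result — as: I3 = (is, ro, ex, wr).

I3 = (3, 4, 5, 12)

[1] issue I1 (DivU)
[2] I1 read-ops · issue I2 (AddU)
[3] issue I3 (IntU)
[4] I3 read-ops
[5] I3 finished on IntU
[9] I1 finished on DivU
[10] I1→R0
[11] I2 read-ops · issue I4 (DivU)
[12] I3→R1 · issue I5 (MulU)
[13] I2 finished on AddU · I4 read-ops
[14] I2→R3
[20] I4 finished on DivU
[21] I4→R0
[22] I5 read-ops · issue I6 (IntU)
[23] I6 read-ops
[24] I6 finished on IntU
[25] I5 finished on MulU · I6→R0
[26] I5→R2
[27] issue I7 (MulU)
[28] I7 read-ops
[31] I7 finished on MulU
[32] I7→R1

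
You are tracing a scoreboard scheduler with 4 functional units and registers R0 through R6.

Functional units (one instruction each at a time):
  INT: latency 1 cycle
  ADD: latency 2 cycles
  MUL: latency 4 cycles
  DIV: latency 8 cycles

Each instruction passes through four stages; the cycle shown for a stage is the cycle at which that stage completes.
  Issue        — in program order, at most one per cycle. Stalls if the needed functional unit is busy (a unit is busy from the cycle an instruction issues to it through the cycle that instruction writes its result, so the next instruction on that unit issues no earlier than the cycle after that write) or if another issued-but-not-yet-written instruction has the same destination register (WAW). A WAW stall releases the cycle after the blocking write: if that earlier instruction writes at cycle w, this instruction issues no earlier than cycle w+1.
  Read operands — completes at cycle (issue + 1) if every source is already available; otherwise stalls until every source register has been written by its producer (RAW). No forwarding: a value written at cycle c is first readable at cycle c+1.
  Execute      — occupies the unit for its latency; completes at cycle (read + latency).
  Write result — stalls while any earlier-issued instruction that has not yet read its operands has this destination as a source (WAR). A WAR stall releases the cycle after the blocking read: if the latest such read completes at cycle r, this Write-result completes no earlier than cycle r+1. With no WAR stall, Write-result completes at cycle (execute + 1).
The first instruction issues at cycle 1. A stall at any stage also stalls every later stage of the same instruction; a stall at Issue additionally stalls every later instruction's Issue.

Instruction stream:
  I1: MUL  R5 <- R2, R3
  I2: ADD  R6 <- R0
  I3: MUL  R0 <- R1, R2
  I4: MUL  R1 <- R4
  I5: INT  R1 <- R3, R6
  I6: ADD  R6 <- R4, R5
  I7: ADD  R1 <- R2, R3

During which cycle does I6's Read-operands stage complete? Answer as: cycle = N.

cycle = 24

c1: issue I1 (MUL)
c2: I1 read-ops, issue I2 (ADD)
c3: I2 read-ops
c5: I2 finished on ADD
c6: I1 finished on MUL, I2→R6
c7: I1→R5
c8: issue I3 (MUL)
c9: I3 read-ops
c13: I3 finished on MUL
c14: I3→R0
c15: issue I4 (MUL)
c16: I4 read-ops
c20: I4 finished on MUL
c21: I4→R1
c22: issue I5 (INT)
c23: I5 read-ops, issue I6 (ADD)
c24: I5 finished on INT, I6 read-ops
c25: I5→R1
c26: I6 finished on ADD
c27: I6→R6
c28: issue I7 (ADD)
c29: I7 read-ops
c31: I7 finished on ADD
c32: I7→R1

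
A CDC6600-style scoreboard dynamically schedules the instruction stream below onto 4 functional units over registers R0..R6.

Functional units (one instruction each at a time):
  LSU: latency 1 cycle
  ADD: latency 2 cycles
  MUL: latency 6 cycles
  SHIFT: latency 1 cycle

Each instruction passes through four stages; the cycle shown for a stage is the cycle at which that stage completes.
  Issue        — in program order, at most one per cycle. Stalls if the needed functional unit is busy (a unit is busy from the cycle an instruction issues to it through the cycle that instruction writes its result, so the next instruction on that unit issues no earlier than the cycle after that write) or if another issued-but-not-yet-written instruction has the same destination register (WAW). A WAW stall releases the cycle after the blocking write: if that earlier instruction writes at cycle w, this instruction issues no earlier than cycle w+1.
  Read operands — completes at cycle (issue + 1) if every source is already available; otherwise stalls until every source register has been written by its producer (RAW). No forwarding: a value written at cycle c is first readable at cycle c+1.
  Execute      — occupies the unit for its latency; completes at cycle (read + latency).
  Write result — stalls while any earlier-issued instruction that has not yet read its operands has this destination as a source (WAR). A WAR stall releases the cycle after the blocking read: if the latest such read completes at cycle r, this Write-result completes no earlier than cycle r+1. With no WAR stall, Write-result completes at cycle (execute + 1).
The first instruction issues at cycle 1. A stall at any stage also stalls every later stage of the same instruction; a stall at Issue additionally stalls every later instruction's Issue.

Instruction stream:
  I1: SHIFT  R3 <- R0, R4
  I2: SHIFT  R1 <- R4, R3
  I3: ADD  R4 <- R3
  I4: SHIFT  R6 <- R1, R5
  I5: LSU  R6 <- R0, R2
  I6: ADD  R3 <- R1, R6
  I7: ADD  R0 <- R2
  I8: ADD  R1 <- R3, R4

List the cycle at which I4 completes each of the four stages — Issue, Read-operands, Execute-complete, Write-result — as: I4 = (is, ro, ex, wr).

[1] I1 dispatched to SHIFT
[2] I1 operands ready
[3] I1 complete
[4] R3←I1
[5] I2 dispatched to SHIFT
[6] I2 operands ready | I3 dispatched to ADD
[7] I2 complete | I3 operands ready
[8] R1←I2
[9] I3 complete | I4 dispatched to SHIFT
[10] R4←I3 | I4 operands ready
[11] I4 complete
[12] R6←I4
[13] I5 dispatched to LSU
[14] I5 operands ready | I6 dispatched to ADD
[15] I5 complete
[16] R6←I5
[17] I6 operands ready
[19] I6 complete
[20] R3←I6
[21] I7 dispatched to ADD
[22] I7 operands ready
[24] I7 complete
[25] R0←I7
[26] I8 dispatched to ADD
[27] I8 operands ready
[29] I8 complete
[30] R1←I8

I4 = (9, 10, 11, 12)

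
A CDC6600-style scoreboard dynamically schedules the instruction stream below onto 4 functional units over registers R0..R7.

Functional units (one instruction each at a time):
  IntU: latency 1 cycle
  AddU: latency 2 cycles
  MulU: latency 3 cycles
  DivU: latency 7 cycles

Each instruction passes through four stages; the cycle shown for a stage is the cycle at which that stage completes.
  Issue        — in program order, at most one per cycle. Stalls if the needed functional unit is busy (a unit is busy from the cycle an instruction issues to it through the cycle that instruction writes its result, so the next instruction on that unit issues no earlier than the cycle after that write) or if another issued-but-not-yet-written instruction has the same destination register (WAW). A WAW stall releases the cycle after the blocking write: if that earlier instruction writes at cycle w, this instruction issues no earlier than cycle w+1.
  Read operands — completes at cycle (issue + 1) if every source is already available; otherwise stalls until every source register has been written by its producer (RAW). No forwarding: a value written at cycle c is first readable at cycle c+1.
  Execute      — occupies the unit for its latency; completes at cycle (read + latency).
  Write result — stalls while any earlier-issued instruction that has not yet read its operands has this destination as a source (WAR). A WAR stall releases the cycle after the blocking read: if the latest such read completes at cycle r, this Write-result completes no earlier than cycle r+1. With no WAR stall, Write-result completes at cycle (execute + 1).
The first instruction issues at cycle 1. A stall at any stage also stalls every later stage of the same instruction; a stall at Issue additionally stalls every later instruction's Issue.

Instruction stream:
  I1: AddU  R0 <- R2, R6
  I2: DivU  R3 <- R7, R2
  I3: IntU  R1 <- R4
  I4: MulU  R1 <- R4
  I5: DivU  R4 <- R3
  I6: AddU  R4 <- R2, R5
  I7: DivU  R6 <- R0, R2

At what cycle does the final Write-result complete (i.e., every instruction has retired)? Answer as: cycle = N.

I1  is:1  ro:2  ex:4  wr:5
I2  is:2  ro:3  ex:10  wr:11
I3  is:3  ro:4  ex:5  wr:6
I4  is:7  ro:8  ex:11  wr:12  — WAW R1: wait I3 write@6
I5  is:12  ro:13  ex:20  wr:21  — struct: DivU busy until I2 writes@11
I6  is:22  ro:23  ex:25  wr:26  — WAW R4: wait I5 write@21
I7  is:23  ro:24  ex:31  wr:32

cycle = 32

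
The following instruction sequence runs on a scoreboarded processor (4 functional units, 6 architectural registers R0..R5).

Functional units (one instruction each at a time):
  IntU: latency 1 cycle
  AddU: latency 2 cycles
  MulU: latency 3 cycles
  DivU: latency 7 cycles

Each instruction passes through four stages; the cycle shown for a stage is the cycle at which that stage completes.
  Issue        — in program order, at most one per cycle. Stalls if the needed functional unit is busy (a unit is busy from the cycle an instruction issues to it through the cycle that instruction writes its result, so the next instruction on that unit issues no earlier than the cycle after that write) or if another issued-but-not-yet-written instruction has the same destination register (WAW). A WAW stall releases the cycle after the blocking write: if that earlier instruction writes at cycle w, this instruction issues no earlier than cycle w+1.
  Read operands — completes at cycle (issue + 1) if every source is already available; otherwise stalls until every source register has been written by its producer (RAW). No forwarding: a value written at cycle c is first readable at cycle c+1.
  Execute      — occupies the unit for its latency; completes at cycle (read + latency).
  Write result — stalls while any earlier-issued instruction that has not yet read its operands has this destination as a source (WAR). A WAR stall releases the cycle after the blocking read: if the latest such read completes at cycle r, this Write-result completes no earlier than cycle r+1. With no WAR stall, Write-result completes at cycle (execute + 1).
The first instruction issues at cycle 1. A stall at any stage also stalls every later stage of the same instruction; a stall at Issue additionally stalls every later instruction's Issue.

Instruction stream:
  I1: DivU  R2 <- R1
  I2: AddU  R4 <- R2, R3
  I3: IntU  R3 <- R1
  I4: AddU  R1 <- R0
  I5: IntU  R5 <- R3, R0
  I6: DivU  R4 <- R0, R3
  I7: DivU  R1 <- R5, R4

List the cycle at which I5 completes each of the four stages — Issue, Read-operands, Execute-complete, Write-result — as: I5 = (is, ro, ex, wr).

t=1  I1→DivU
t=2  I1 RO, I2→AddU
t=3  I3→IntU
t=4  I3 RO
t=5  I3 EX
t=9  I1 EX
t=10  I1 WR R2
t=11  I2 RO
t=12  I3 WR R3
t=13  I2 EX
t=14  I2 WR R4
t=15  I4→AddU
t=16  I4 RO, I5→IntU
t=17  I5 RO, I6→DivU
t=18  I4 EX, I5 EX, I6 RO
t=19  I4 WR R1, I5 WR R5
t=25  I6 EX
t=26  I6 WR R4
t=27  I7→DivU
t=28  I7 RO
t=35  I7 EX
t=36  I7 WR R1

I5 = (16, 17, 18, 19)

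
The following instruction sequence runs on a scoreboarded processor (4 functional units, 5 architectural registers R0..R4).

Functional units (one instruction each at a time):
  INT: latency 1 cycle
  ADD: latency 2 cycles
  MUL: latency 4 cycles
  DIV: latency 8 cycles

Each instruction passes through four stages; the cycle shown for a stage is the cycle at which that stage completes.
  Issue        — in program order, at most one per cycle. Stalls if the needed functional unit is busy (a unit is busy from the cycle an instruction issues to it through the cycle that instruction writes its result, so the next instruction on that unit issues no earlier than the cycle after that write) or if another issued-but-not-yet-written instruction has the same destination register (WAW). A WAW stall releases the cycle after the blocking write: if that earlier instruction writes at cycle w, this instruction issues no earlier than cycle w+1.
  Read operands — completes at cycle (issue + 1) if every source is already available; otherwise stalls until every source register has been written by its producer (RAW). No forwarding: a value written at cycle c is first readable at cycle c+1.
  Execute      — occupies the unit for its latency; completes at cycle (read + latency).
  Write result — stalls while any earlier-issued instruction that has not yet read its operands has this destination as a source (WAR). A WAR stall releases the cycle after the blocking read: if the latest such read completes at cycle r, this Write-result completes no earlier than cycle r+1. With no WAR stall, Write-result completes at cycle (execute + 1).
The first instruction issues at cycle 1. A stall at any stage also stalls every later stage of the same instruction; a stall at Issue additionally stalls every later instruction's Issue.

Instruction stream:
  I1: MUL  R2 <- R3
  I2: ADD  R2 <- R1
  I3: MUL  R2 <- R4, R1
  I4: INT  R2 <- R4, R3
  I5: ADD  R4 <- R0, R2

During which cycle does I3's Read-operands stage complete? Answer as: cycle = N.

t=1  I1 dispatched to MUL
t=2  I1 operands ready
t=6  I1 complete
t=7  R2←I1
t=8  I2 dispatched to ADD
t=9  I2 operands ready
t=11  I2 complete
t=12  R2←I2
t=13  I3 dispatched to MUL
t=14  I3 operands ready
t=18  I3 complete
t=19  R2←I3
t=20  I4 dispatched to INT
t=21  I4 operands ready · I5 dispatched to ADD
t=22  I4 complete
t=23  R2←I4
t=24  I5 operands ready
t=26  I5 complete
t=27  R4←I5

cycle = 14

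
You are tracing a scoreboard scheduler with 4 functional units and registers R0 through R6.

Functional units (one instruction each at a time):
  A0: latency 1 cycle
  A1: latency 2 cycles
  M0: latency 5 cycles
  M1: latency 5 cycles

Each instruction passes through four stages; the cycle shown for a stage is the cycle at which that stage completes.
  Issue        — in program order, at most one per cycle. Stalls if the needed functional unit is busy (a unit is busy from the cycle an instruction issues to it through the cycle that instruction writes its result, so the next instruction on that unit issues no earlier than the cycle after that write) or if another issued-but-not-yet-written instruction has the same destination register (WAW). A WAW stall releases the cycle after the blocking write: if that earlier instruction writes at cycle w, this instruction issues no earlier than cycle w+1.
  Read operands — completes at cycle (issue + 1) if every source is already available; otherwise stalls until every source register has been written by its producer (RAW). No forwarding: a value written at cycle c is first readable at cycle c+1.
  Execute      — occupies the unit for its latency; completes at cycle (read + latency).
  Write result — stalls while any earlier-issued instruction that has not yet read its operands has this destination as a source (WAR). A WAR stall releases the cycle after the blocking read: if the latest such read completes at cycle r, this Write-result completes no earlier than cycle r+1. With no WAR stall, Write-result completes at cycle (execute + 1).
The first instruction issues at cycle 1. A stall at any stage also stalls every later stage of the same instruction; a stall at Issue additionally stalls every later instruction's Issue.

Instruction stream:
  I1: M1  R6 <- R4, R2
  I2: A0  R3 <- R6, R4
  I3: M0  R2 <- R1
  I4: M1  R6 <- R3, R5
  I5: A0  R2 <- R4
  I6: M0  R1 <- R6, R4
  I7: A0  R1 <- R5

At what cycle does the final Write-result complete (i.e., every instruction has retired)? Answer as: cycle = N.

I1 -> (1, 2, 7, 8)
I2 -> (2, 9, 10, 11)  // RAW R6: wait I1 write@8
I3 -> (3, 4, 9, 10)
I4 -> (9, 12, 17, 18)  // struct: M1 busy until I1 writes@8, RAW R3: wait I2 write@11
I5 -> (12, 13, 14, 15)  // struct: A0 busy until I2 writes@11
I6 -> (13, 19, 24, 25)  // RAW R6: wait I4 write@18
I7 -> (26, 27, 28, 29)  // WAW R1: wait I6 write@25

cycle = 29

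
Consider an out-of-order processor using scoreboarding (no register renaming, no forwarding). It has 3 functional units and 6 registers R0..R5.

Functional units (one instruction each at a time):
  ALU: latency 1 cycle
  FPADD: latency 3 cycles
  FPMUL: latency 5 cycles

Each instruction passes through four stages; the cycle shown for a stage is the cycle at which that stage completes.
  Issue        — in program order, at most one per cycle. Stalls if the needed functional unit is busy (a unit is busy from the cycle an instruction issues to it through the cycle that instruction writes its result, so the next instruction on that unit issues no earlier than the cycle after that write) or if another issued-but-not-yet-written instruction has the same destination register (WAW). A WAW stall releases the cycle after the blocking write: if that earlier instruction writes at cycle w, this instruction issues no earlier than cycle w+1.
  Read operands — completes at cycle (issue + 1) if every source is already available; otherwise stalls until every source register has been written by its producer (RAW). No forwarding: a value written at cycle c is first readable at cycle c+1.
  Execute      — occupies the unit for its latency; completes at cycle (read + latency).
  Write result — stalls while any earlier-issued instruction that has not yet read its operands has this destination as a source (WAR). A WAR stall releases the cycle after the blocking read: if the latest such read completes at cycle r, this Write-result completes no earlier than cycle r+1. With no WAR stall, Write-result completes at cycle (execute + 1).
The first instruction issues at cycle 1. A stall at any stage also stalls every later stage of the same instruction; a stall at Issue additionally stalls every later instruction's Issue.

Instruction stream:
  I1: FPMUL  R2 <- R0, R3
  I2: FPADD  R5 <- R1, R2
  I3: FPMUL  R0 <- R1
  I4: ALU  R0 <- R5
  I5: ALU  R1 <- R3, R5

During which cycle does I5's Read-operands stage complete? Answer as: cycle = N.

cycle = 22

cycle 1: I1 issues→FPMUL
cycle 2: I1 reads | I2 issues→FPADD
cycle 7: I1 exec-done
cycle 8: I1 writes R2
cycle 9: I2 reads | I3 issues→FPMUL
cycle 10: I3 reads
cycle 12: I2 exec-done
cycle 13: I2 writes R5
cycle 15: I3 exec-done
cycle 16: I3 writes R0
cycle 17: I4 issues→ALU
cycle 18: I4 reads
cycle 19: I4 exec-done
cycle 20: I4 writes R0
cycle 21: I5 issues→ALU
cycle 22: I5 reads
cycle 23: I5 exec-done
cycle 24: I5 writes R1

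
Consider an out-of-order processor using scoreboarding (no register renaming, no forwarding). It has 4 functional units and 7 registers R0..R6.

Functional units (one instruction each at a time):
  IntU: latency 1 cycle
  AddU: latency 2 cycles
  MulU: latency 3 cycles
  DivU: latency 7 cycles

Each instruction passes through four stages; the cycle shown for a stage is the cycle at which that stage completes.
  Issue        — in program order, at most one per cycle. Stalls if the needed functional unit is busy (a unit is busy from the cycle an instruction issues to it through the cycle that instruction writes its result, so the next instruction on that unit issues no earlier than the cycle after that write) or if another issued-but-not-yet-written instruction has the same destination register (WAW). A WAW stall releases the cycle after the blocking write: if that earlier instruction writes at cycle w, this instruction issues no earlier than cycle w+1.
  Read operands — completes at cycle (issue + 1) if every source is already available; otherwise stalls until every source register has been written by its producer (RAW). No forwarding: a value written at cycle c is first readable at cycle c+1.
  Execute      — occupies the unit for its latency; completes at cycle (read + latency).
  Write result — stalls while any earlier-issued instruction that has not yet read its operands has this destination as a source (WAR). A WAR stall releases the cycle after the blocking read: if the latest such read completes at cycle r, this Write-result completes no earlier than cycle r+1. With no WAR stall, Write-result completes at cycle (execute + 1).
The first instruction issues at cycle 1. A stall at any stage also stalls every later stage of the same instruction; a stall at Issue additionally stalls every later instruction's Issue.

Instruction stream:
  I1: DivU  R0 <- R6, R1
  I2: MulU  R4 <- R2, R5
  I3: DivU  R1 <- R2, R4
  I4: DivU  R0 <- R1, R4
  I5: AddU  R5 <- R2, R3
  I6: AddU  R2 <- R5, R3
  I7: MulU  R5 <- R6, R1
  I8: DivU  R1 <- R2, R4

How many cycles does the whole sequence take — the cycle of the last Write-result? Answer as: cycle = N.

cycle = 40

I1: IS=1 RO=2 EX=9 WR=10
I2: IS=2 RO=3 EX=6 WR=7
I3: IS=11 RO=12 EX=19 WR=20  [struct: DivU busy until I1 writes@10]
I4: IS=21 RO=22 EX=29 WR=30  [struct: DivU busy until I3 writes@20]
I5: IS=22 RO=23 EX=25 WR=26
I6: IS=27 RO=28 EX=30 WR=31  [struct: AddU busy until I5 writes@26]
I7: IS=28 RO=29 EX=32 WR=33
I8: IS=31 RO=32 EX=39 WR=40  [struct: DivU busy until I4 writes@30]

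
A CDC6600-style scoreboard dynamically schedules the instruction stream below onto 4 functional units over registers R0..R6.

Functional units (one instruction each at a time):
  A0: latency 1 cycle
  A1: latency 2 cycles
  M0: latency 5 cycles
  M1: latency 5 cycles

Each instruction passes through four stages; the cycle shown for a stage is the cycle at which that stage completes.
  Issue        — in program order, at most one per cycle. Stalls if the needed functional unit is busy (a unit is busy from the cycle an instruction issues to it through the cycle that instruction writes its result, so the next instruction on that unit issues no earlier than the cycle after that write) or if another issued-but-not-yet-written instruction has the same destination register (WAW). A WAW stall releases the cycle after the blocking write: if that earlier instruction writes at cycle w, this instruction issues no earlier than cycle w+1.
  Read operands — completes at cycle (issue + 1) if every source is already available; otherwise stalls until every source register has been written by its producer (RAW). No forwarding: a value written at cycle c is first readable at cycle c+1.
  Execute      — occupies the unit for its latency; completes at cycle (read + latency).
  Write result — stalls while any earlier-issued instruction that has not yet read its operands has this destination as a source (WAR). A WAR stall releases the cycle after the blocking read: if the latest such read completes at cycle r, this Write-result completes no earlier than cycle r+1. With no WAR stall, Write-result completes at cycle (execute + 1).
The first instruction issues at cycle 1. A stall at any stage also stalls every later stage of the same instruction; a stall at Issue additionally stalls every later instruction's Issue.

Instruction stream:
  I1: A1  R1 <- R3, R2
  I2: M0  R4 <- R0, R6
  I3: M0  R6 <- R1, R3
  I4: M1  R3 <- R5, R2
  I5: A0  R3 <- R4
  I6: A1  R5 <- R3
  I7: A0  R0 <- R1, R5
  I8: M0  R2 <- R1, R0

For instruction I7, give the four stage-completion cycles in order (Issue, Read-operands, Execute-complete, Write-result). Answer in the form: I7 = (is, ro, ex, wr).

I1: IS=1 RO=2 EX=4 WR=5
I2: IS=2 RO=3 EX=8 WR=9
I3: IS=10 RO=11 EX=16 WR=17  [struct: M0 busy until I2 writes@9]
I4: IS=11 RO=12 EX=17 WR=18
I5: IS=19 RO=20 EX=21 WR=22  [WAW R3: wait I4 write@18]
I6: IS=20 RO=23 EX=25 WR=26  [RAW R3: wait I5 write@22]
I7: IS=23 RO=27 EX=28 WR=29  [struct: A0 busy until I5 writes@22; RAW R5: wait I6 write@26]
I8: IS=24 RO=30 EX=35 WR=36  [RAW R0: wait I7 write@29]

I7 = (23, 27, 28, 29)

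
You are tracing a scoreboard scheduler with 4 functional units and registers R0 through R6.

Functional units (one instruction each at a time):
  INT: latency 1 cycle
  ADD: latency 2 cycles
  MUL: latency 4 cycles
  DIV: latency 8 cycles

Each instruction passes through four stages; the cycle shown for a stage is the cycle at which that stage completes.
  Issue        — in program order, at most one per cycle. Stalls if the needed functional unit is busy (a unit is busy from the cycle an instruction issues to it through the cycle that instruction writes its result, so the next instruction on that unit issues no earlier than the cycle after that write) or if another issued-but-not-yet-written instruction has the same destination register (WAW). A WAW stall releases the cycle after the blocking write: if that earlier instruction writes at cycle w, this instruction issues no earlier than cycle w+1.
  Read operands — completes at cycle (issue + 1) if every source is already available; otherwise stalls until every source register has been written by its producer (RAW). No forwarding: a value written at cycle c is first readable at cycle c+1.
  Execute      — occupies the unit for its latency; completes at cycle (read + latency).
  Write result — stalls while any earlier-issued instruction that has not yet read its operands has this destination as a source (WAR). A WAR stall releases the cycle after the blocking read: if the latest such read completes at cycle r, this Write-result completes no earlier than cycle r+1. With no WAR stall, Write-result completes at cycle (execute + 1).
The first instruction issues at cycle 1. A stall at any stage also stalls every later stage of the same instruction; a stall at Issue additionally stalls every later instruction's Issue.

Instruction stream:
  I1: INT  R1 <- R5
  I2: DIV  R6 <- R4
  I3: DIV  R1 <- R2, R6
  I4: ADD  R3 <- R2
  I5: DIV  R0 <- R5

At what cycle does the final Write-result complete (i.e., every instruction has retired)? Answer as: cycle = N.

cycle = 34

  I1 | 1 | 2 | 3 | 4
  I2 | 2 | 3 | 11 | 12
  I3 | 13 | 14 | 22 | 23   struct: DIV busy until I2 writes@12
  I4 | 14 | 15 | 17 | 18
  I5 | 24 | 25 | 33 | 34   struct: DIV busy until I3 writes@23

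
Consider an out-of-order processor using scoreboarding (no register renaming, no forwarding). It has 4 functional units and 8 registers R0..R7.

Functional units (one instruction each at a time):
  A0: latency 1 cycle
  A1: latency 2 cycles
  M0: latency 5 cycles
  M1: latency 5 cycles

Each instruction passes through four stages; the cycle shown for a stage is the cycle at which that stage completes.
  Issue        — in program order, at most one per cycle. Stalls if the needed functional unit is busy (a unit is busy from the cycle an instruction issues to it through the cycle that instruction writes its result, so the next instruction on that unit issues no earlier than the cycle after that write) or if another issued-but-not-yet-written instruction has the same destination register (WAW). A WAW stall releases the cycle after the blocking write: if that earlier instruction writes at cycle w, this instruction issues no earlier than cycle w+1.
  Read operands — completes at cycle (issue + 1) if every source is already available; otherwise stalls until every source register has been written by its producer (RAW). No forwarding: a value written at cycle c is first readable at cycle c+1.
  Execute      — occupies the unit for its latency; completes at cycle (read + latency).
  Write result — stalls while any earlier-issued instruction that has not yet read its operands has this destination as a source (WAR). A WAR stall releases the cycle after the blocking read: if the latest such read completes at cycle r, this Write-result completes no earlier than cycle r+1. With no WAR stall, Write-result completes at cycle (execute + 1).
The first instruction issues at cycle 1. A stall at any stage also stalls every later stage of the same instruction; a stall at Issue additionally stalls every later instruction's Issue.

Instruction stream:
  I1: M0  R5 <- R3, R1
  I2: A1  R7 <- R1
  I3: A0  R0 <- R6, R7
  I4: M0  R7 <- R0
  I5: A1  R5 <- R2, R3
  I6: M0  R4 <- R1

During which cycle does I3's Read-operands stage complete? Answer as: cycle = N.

cycle 1: I1 issues→M0
cycle 2: I1 reads | I2 issues→A1
cycle 3: I2 reads | I3 issues→A0
cycle 5: I2 exec-done
cycle 6: I2 writes R7
cycle 7: I1 exec-done | I3 reads
cycle 8: I1 writes R5 | I3 exec-done
cycle 9: I3 writes R0 | I4 issues→M0
cycle 10: I4 reads | I5 issues→A1
cycle 11: I5 reads
cycle 13: I5 exec-done
cycle 14: I5 writes R5
cycle 15: I4 exec-done
cycle 16: I4 writes R7
cycle 17: I6 issues→M0
cycle 18: I6 reads
cycle 23: I6 exec-done
cycle 24: I6 writes R4

cycle = 7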